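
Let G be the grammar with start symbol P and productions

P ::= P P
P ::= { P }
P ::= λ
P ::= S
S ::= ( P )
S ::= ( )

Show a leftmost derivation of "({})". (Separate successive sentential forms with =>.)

P => PP   [P ::= P P]
PP => PPP   [P ::= P P]
PPP => SPP   [P ::= S]
SPP => (P)PP   [S ::= ( P )]
(P)PP => (PP)PP   [P ::= P P]
(PP)PP => ({P}P)PP   [P ::= { P }]
({P}P)PP => ({}P)PP   [P ::= λ]
({}P)PP => ({})PP   [P ::= λ]
({})PP => ({})P   [P ::= λ]
({})P => ({})   [P ::= λ]

P => PP => PPP => SPP => (P)PP => (PP)PP => ({P}P)PP => ({}P)PP => ({})PP => ({})P => ({})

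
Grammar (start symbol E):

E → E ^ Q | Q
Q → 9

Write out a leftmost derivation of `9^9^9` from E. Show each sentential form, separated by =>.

E => E^Q   [E → E ^ Q]
E^Q => E^Q^Q   [E → E ^ Q]
E^Q^Q => Q^Q^Q   [E → Q]
Q^Q^Q => 9^Q^Q   [Q → 9]
9^Q^Q => 9^9^Q   [Q → 9]
9^9^Q => 9^9^9   [Q → 9]

E => E^Q => E^Q^Q => Q^Q^Q => 9^Q^Q => 9^9^Q => 9^9^9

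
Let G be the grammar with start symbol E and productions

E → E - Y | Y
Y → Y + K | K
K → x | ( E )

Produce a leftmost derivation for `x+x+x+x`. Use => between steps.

E => Y => Y+K => Y+K+K => Y+K+K+K => K+K+K+K => x+K+K+K => x+x+K+K => x+x+x+K => x+x+x+x

E => Y   [E → Y]
Y => Y+K   [Y → Y + K]
Y+K => Y+K+K   [Y → Y + K]
Y+K+K => Y+K+K+K   [Y → Y + K]
Y+K+K+K => K+K+K+K   [Y → K]
K+K+K+K => x+K+K+K   [K → x]
x+K+K+K => x+x+K+K   [K → x]
x+x+K+K => x+x+x+K   [K → x]
x+x+x+K => x+x+x+x   [K → x]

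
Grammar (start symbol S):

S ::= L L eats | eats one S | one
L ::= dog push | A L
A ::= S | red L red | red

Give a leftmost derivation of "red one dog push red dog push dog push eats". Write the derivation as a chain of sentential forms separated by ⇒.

S ⇒ L L eats   [S ::= L L eats]
L L eats ⇒ A L L eats   [L ::= A L]
A L L eats ⇒ red L red L L eats   [A ::= red L red]
red L red L L eats ⇒ red A L red L L eats   [L ::= A L]
red A L red L L eats ⇒ red S L red L L eats   [A ::= S]
red S L red L L eats ⇒ red one L red L L eats   [S ::= one]
red one L red L L eats ⇒ red one dog push red L L eats   [L ::= dog push]
red one dog push red L L eats ⇒ red one dog push red dog push L eats   [L ::= dog push]
red one dog push red dog push L eats ⇒ red one dog push red dog push dog push eats   [L ::= dog push]

S ⇒ L L eats ⇒ A L L eats ⇒ red L red L L eats ⇒ red A L red L L eats ⇒ red S L red L L eats ⇒ red one L red L L eats ⇒ red one dog push red L L eats ⇒ red one dog push red dog push L eats ⇒ red one dog push red dog push dog push eats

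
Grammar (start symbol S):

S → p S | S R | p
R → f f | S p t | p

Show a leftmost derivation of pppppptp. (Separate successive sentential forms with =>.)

S => SR   [S → S R]
SR => SRR   [S → S R]
SRR => pSRR   [S → p S]
pSRR => ppSRR   [S → p S]
ppSRR => pppSRR   [S → p S]
pppSRR => ppppRR   [S → p]
ppppRR => ppppSptR   [R → S p t]
ppppSptR => pppppptR   [S → p]
pppppptR => pppppptp   [R → p]

S => SR => SRR => pSRR => ppSRR => pppSRR => ppppRR => ppppSptR => pppppptR => pppppptp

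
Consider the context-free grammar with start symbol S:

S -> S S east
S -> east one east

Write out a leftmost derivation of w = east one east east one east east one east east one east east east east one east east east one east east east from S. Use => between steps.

S => S S east => east one east S east => east one east S S east east => east one east S S east S east east => east one east S S east S east S east east => east one east east one east S east S east S east east => east one east east one east S S east east S east S east east => east one east east one east east one east S east east S east S east east => east one east east one east east one east east one east east east S east S east east => east one east east one east east one east east one east east east east one east east S east east => east one east east one east east one east east one east east east east one east east east one east east east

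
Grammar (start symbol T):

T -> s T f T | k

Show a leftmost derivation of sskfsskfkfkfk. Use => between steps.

T=>sTfT=>ssTfTfT=>sskfTfT=>sskfsTfTfT=>sskfssTfTfTfT=>sskfsskfTfTfT=>sskfsskfkfTfT=>sskfsskfkfkfT=>sskfsskfkfkfk

T => sTfT   [T -> s T f T]
sTfT => ssTfTfT   [T -> s T f T]
ssTfTfT => sskfTfT   [T -> k]
sskfTfT => sskfsTfTfT   [T -> s T f T]
sskfsTfTfT => sskfssTfTfTfT   [T -> s T f T]
sskfssTfTfTfT => sskfsskfTfTfT   [T -> k]
sskfsskfTfTfT => sskfsskfkfTfT   [T -> k]
sskfsskfkfTfT => sskfsskfkfkfT   [T -> k]
sskfsskfkfkfT => sskfsskfkfkfk   [T -> k]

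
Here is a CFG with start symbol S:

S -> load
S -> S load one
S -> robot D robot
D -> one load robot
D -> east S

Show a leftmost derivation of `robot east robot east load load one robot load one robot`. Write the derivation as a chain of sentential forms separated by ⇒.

S ⇒ robot D robot ⇒ robot east S robot ⇒ robot east S load one robot ⇒ robot east robot D robot load one robot ⇒ robot east robot east S robot load one robot ⇒ robot east robot east S load one robot load one robot ⇒ robot east robot east load load one robot load one robot

S ⇒ robot D robot   [S -> robot D robot]
robot D robot ⇒ robot east S robot   [D -> east S]
robot east S robot ⇒ robot east S load one robot   [S -> S load one]
robot east S load one robot ⇒ robot east robot D robot load one robot   [S -> robot D robot]
robot east robot D robot load one robot ⇒ robot east robot east S robot load one robot   [D -> east S]
robot east robot east S robot load one robot ⇒ robot east robot east S load one robot load one robot   [S -> S load one]
robot east robot east S load one robot load one robot ⇒ robot east robot east load load one robot load one robot   [S -> load]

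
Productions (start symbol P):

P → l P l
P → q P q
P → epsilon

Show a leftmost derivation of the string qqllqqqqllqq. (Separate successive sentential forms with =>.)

P => qPq => qqPqq => qqlPlqq => qqllPllqq => qqllqPqllqq => qqllqqPqqllqq => qqllqqqqllqq

P => qPq   [P → q P q]
qPq => qqPqq   [P → q P q]
qqPqq => qqlPlqq   [P → l P l]
qqlPlqq => qqllPllqq   [P → l P l]
qqllPllqq => qqllqPqllqq   [P → q P q]
qqllqPqllqq => qqllqqPqqllqq   [P → q P q]
qqllqqPqqllqq => qqllqqqqllqq   [P → epsilon]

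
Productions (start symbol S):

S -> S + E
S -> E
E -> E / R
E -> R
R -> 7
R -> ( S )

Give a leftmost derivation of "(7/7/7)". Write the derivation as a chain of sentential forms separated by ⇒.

S⇒E⇒R⇒(S)⇒(E)⇒(E/R)⇒(E/R/R)⇒(R/R/R)⇒(7/R/R)⇒(7/7/R)⇒(7/7/7)

S ⇒ E   [S -> E]
E ⇒ R   [E -> R]
R ⇒ (S)   [R -> ( S )]
(S) ⇒ (E)   [S -> E]
(E) ⇒ (E/R)   [E -> E / R]
(E/R) ⇒ (E/R/R)   [E -> E / R]
(E/R/R) ⇒ (R/R/R)   [E -> R]
(R/R/R) ⇒ (7/R/R)   [R -> 7]
(7/R/R) ⇒ (7/7/R)   [R -> 7]
(7/7/R) ⇒ (7/7/7)   [R -> 7]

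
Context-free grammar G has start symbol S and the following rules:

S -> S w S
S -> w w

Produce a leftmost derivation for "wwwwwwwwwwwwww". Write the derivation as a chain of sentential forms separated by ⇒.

S ⇒ SwS ⇒ SwSwS ⇒ SwSwSwS ⇒ SwSwSwSwS ⇒ wwwSwSwSwS ⇒ wwwwwwSwSwS ⇒ wwwwwwwwwSwS ⇒ wwwwwwwwwwwwS ⇒ wwwwwwwwwwwwww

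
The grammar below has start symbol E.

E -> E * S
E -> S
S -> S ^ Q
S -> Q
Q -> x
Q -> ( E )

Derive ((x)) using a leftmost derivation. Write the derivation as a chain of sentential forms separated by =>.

E => S => Q => (E) => (S) => (Q) => ((E)) => ((S)) => ((Q)) => ((x))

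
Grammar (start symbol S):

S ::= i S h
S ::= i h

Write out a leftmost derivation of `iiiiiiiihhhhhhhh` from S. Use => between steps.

S => iSh => iiShh => iiiShhh => iiiiShhhh => iiiiiShhhhh => iiiiiiShhhhhh => iiiiiiiShhhhhhh => iiiiiiiihhhhhhhh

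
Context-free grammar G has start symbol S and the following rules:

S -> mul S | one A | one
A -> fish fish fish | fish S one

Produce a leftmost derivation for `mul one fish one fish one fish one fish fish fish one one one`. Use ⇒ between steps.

S ⇒ mul S   [S -> mul S]
mul S ⇒ mul one A   [S -> one A]
mul one A ⇒ mul one fish S one   [A -> fish S one]
mul one fish S one ⇒ mul one fish one A one   [S -> one A]
mul one fish one A one ⇒ mul one fish one fish S one one   [A -> fish S one]
mul one fish one fish S one one ⇒ mul one fish one fish one A one one   [S -> one A]
mul one fish one fish one A one one ⇒ mul one fish one fish one fish S one one one   [A -> fish S one]
mul one fish one fish one fish S one one one ⇒ mul one fish one fish one fish one A one one one   [S -> one A]
mul one fish one fish one fish one A one one one ⇒ mul one fish one fish one fish one fish fish fish one one one   [A -> fish fish fish]

S ⇒ mul S ⇒ mul one A ⇒ mul one fish S one ⇒ mul one fish one A one ⇒ mul one fish one fish S one one ⇒ mul one fish one fish one A one one ⇒ mul one fish one fish one fish S one one one ⇒ mul one fish one fish one fish one A one one one ⇒ mul one fish one fish one fish one fish fish fish one one one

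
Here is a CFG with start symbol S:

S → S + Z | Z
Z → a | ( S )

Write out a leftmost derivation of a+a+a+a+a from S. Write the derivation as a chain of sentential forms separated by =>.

S=>S+Z=>S+Z+Z=>S+Z+Z+Z=>S+Z+Z+Z+Z=>Z+Z+Z+Z+Z=>a+Z+Z+Z+Z=>a+a+Z+Z+Z=>a+a+a+Z+Z=>a+a+a+a+Z=>a+a+a+a+a

S => S+Z   [S → S + Z]
S+Z => S+Z+Z   [S → S + Z]
S+Z+Z => S+Z+Z+Z   [S → S + Z]
S+Z+Z+Z => S+Z+Z+Z+Z   [S → S + Z]
S+Z+Z+Z+Z => Z+Z+Z+Z+Z   [S → Z]
Z+Z+Z+Z+Z => a+Z+Z+Z+Z   [Z → a]
a+Z+Z+Z+Z => a+a+Z+Z+Z   [Z → a]
a+a+Z+Z+Z => a+a+a+Z+Z   [Z → a]
a+a+a+Z+Z => a+a+a+a+Z   [Z → a]
a+a+a+a+Z => a+a+a+a+a   [Z → a]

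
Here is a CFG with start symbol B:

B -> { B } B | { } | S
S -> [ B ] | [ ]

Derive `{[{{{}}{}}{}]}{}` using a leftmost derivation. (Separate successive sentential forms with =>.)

B => {B}B => {S}B => {[B]}B => {[{B}B]}B => {[{{B}B}B]}B => {[{{{}}B}B]}B => {[{{{}}{}}B]}B => {[{{{}}{}}{}]}B => {[{{{}}{}}{}]}{}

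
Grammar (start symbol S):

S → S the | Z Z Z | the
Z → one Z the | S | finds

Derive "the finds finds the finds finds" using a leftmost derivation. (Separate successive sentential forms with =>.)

S => Z Z Z   [S → Z Z Z]
Z Z Z => S Z Z   [Z → S]
S Z Z => S the Z Z   [S → S the]
S the Z Z => Z Z Z the Z Z   [S → Z Z Z]
Z Z Z the Z Z => S Z Z the Z Z   [Z → S]
S Z Z the Z Z => the Z Z the Z Z   [S → the]
the Z Z the Z Z => the finds Z the Z Z   [Z → finds]
the finds Z the Z Z => the finds finds the Z Z   [Z → finds]
the finds finds the Z Z => the finds finds the finds Z   [Z → finds]
the finds finds the finds Z => the finds finds the finds finds   [Z → finds]

S => Z Z Z => S Z Z => S the Z Z => Z Z Z the Z Z => S Z Z the Z Z => the Z Z the Z Z => the finds Z the Z Z => the finds finds the Z Z => the finds finds the finds Z => the finds finds the finds finds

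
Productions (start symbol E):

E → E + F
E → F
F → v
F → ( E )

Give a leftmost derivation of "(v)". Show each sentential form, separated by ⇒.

E ⇒ F ⇒ (E) ⇒ (F) ⇒ (v)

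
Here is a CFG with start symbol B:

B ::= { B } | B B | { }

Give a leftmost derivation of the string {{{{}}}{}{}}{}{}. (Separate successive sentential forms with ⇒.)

B ⇒ BB ⇒ BBB ⇒ {B}BB ⇒ {BB}BB ⇒ {BBB}BB ⇒ {{B}BB}BB ⇒ {{{B}}BB}BB ⇒ {{{{}}}BB}BB ⇒ {{{{}}}{}B}BB ⇒ {{{{}}}{}{}}BB ⇒ {{{{}}}{}{}}{}B ⇒ {{{{}}}{}{}}{}{}

B ⇒ BB   [B ::= B B]
BB ⇒ BBB   [B ::= B B]
BBB ⇒ {B}BB   [B ::= { B }]
{B}BB ⇒ {BB}BB   [B ::= B B]
{BB}BB ⇒ {BBB}BB   [B ::= B B]
{BBB}BB ⇒ {{B}BB}BB   [B ::= { B }]
{{B}BB}BB ⇒ {{{B}}BB}BB   [B ::= { B }]
{{{B}}BB}BB ⇒ {{{{}}}BB}BB   [B ::= { }]
{{{{}}}BB}BB ⇒ {{{{}}}{}B}BB   [B ::= { }]
{{{{}}}{}B}BB ⇒ {{{{}}}{}{}}BB   [B ::= { }]
{{{{}}}{}{}}BB ⇒ {{{{}}}{}{}}{}B   [B ::= { }]
{{{{}}}{}{}}{}B ⇒ {{{{}}}{}{}}{}{}   [B ::= { }]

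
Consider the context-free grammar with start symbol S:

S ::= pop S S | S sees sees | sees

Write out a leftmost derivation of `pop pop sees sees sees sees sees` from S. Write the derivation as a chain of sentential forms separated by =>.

S => pop S S => pop S sees sees S => pop pop S S sees sees S => pop pop sees S sees sees S => pop pop sees sees sees sees S => pop pop sees sees sees sees sees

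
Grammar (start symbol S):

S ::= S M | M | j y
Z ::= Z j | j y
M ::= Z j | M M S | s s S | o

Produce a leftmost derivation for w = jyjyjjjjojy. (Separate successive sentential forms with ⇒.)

S ⇒ SM ⇒ jyM ⇒ jyMMS ⇒ jyZjMS ⇒ jyZjjMS ⇒ jyZjjjMS ⇒ jyZjjjjMS ⇒ jyjyjjjjMS ⇒ jyjyjjjjoS ⇒ jyjyjjjjojy

S ⇒ SM   [S ::= S M]
SM ⇒ jyM   [S ::= j y]
jyM ⇒ jyMMS   [M ::= M M S]
jyMMS ⇒ jyZjMS   [M ::= Z j]
jyZjMS ⇒ jyZjjMS   [Z ::= Z j]
jyZjjMS ⇒ jyZjjjMS   [Z ::= Z j]
jyZjjjMS ⇒ jyZjjjjMS   [Z ::= Z j]
jyZjjjjMS ⇒ jyjyjjjjMS   [Z ::= j y]
jyjyjjjjMS ⇒ jyjyjjjjoS   [M ::= o]
jyjyjjjjoS ⇒ jyjyjjjjojy   [S ::= j y]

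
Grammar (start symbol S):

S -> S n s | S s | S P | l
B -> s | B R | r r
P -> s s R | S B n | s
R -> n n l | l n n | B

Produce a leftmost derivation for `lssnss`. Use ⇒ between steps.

S⇒Ss⇒Snss⇒SPnss⇒SsPnss⇒lsPnss⇒lssnss

S ⇒ Ss   [S -> S s]
Ss ⇒ Snss   [S -> S n s]
Snss ⇒ SPnss   [S -> S P]
SPnss ⇒ SsPnss   [S -> S s]
SsPnss ⇒ lsPnss   [S -> l]
lsPnss ⇒ lssnss   [P -> s]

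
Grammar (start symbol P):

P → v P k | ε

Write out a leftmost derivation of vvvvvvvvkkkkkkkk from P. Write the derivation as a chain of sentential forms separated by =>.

P => vPk => vvPkk => vvvPkkk => vvvvPkkkk => vvvvvPkkkkk => vvvvvvPkkkkkk => vvvvvvvPkkkkkkk => vvvvvvvvPkkkkkkkk => vvvvvvvvkkkkkkkk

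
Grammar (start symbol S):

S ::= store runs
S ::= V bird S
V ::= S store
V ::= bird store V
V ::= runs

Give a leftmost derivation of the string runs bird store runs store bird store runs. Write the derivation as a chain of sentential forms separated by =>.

S => V bird S => S store bird S => V bird S store bird S => runs bird S store bird S => runs bird store runs store bird S => runs bird store runs store bird store runs

S => V bird S   [S ::= V bird S]
V bird S => S store bird S   [V ::= S store]
S store bird S => V bird S store bird S   [S ::= V bird S]
V bird S store bird S => runs bird S store bird S   [V ::= runs]
runs bird S store bird S => runs bird store runs store bird S   [S ::= store runs]
runs bird store runs store bird S => runs bird store runs store bird store runs   [S ::= store runs]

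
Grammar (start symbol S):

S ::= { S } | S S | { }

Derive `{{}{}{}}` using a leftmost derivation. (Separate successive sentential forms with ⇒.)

S ⇒ {S} ⇒ {SS} ⇒ {SSS} ⇒ {{}SS} ⇒ {{}{}S} ⇒ {{}{}{}}

S ⇒ {S}   [S ::= { S }]
{S} ⇒ {SS}   [S ::= S S]
{SS} ⇒ {SSS}   [S ::= S S]
{SSS} ⇒ {{}SS}   [S ::= { }]
{{}SS} ⇒ {{}{}S}   [S ::= { }]
{{}{}S} ⇒ {{}{}{}}   [S ::= { }]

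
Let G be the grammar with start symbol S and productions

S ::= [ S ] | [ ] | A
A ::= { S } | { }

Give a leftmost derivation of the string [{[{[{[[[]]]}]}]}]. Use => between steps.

S => [S]   [S ::= [ S ]]
[S] => [A]   [S ::= A]
[A] => [{S}]   [A ::= { S }]
[{S}] => [{[S]}]   [S ::= [ S ]]
[{[S]}] => [{[A]}]   [S ::= A]
[{[A]}] => [{[{S}]}]   [A ::= { S }]
[{[{S}]}] => [{[{[S]}]}]   [S ::= [ S ]]
[{[{[S]}]}] => [{[{[A]}]}]   [S ::= A]
[{[{[A]}]}] => [{[{[{S}]}]}]   [A ::= { S }]
[{[{[{S}]}]}] => [{[{[{[S]}]}]}]   [S ::= [ S ]]
[{[{[{[S]}]}]}] => [{[{[{[[S]]}]}]}]   [S ::= [ S ]]
[{[{[{[[S]]}]}]}] => [{[{[{[[[]]]}]}]}]   [S ::= [ ]]

S => [S] => [A] => [{S}] => [{[S]}] => [{[A]}] => [{[{S}]}] => [{[{[S]}]}] => [{[{[A]}]}] => [{[{[{S}]}]}] => [{[{[{[S]}]}]}] => [{[{[{[[S]]}]}]}] => [{[{[{[[[]]]}]}]}]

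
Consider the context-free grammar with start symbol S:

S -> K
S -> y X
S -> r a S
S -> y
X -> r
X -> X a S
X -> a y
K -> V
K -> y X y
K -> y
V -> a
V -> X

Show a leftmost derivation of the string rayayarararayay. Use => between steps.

S => raS => rayX => rayXaS => rayayaS => rayayaraS => rayayararaS => rayayarararaS => rayayarararayX => rayayarararayay

S => raS   [S -> r a S]
raS => rayX   [S -> y X]
rayX => rayXaS   [X -> X a S]
rayXaS => rayayaS   [X -> a y]
rayayaS => rayayaraS   [S -> r a S]
rayayaraS => rayayararaS   [S -> r a S]
rayayararaS => rayayarararaS   [S -> r a S]
rayayarararaS => rayayarararayX   [S -> y X]
rayayarararayX => rayayarararayay   [X -> a y]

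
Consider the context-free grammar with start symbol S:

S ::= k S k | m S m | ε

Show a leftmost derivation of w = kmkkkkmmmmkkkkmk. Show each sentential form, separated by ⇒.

S ⇒ kSk   [S ::= k S k]
kSk ⇒ kmSmk   [S ::= m S m]
kmSmk ⇒ kmkSkmk   [S ::= k S k]
kmkSkmk ⇒ kmkkSkkmk   [S ::= k S k]
kmkkSkkmk ⇒ kmkkkSkkkmk   [S ::= k S k]
kmkkkSkkkmk ⇒ kmkkkkSkkkkmk   [S ::= k S k]
kmkkkkSkkkkmk ⇒ kmkkkkmSmkkkkmk   [S ::= m S m]
kmkkkkmSmkkkkmk ⇒ kmkkkkmmSmmkkkkmk   [S ::= m S m]
kmkkkkmmSmmkkkkmk ⇒ kmkkkkmmmmkkkkmk   [S ::= ε]

S⇒kSk⇒kmSmk⇒kmkSkmk⇒kmkkSkkmk⇒kmkkkSkkkmk⇒kmkkkkSkkkkmk⇒kmkkkkmSmkkkkmk⇒kmkkkkmmSmmkkkkmk⇒kmkkkkmmmmkkkkmk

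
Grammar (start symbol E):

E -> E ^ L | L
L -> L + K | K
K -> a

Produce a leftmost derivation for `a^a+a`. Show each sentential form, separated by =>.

E=>E^L=>L^L=>K^L=>a^L=>a^L+K=>a^K+K=>a^a+K=>a^a+a

E => E^L   [E -> E ^ L]
E^L => L^L   [E -> L]
L^L => K^L   [L -> K]
K^L => a^L   [K -> a]
a^L => a^L+K   [L -> L + K]
a^L+K => a^K+K   [L -> K]
a^K+K => a^a+K   [K -> a]
a^a+K => a^a+a   [K -> a]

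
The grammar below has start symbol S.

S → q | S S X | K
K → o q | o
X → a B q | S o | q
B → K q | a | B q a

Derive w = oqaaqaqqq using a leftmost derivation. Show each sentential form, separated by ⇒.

S ⇒ SSX   [S → S S X]
SSX ⇒ SSXSX   [S → S S X]
SSXSX ⇒ KSXSX   [S → K]
KSXSX ⇒ oSXSX   [K → o]
oSXSX ⇒ oqXSX   [S → q]
oqXSX ⇒ oqaBqSX   [X → a B q]
oqaBqSX ⇒ oqaBqaqSX   [B → B q a]
oqaBqaqSX ⇒ oqaaqaqSX   [B → a]
oqaaqaqSX ⇒ oqaaqaqqX   [S → q]
oqaaqaqqX ⇒ oqaaqaqqq   [X → q]

S ⇒ SSX ⇒ SSXSX ⇒ KSXSX ⇒ oSXSX ⇒ oqXSX ⇒ oqaBqSX ⇒ oqaBqaqSX ⇒ oqaaqaqSX ⇒ oqaaqaqqX ⇒ oqaaqaqqq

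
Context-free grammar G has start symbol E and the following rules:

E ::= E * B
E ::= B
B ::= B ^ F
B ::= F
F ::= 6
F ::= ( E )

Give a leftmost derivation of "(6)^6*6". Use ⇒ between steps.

E ⇒ E*B ⇒ B*B ⇒ B^F*B ⇒ F^F*B ⇒ (E)^F*B ⇒ (B)^F*B ⇒ (F)^F*B ⇒ (6)^F*B ⇒ (6)^6*B ⇒ (6)^6*F ⇒ (6)^6*6

E ⇒ E*B   [E ::= E * B]
E*B ⇒ B*B   [E ::= B]
B*B ⇒ B^F*B   [B ::= B ^ F]
B^F*B ⇒ F^F*B   [B ::= F]
F^F*B ⇒ (E)^F*B   [F ::= ( E )]
(E)^F*B ⇒ (B)^F*B   [E ::= B]
(B)^F*B ⇒ (F)^F*B   [B ::= F]
(F)^F*B ⇒ (6)^F*B   [F ::= 6]
(6)^F*B ⇒ (6)^6*B   [F ::= 6]
(6)^6*B ⇒ (6)^6*F   [B ::= F]
(6)^6*F ⇒ (6)^6*6   [F ::= 6]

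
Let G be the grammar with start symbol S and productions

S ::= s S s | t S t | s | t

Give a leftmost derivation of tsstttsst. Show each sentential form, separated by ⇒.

S ⇒ tSt ⇒ tsSst ⇒ tssSsst ⇒ tsstStsst ⇒ tsstttsst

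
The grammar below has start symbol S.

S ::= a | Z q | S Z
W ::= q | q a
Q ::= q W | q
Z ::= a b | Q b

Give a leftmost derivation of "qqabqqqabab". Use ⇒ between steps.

S ⇒ SZ ⇒ SZZ ⇒ ZqZZ ⇒ QbqZZ ⇒ qWbqZZ ⇒ qqabqZZ ⇒ qqabqQbZ ⇒ qqabqqWbZ ⇒ qqabqqqabZ ⇒ qqabqqqabab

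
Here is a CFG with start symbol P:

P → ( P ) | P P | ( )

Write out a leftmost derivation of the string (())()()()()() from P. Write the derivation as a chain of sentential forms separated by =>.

P => PP   [P → P P]
PP => PPP   [P → P P]
PPP => PPPP   [P → P P]
PPPP => PPPPP   [P → P P]
PPPPP => PPPPPP   [P → P P]
PPPPPP => (P)PPPPP   [P → ( P )]
(P)PPPPP => (())PPPPP   [P → ( )]
(())PPPPP => (())()PPPP   [P → ( )]
(())()PPPP => (())()()PPP   [P → ( )]
(())()()PPP => (())()()()PP   [P → ( )]
(())()()()PP => (())()()()()P   [P → ( )]
(())()()()()P => (())()()()()()   [P → ( )]

P => PP => PPP => PPPP => PPPPP => PPPPPP => (P)PPPPP => (())PPPPP => (())()PPPP => (())()()PPP => (())()()()PP => (())()()()()P => (())()()()()()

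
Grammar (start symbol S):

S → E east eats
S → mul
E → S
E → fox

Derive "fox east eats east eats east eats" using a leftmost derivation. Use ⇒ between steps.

S ⇒ E east eats ⇒ S east eats ⇒ E east eats east eats ⇒ S east eats east eats ⇒ E east eats east eats east eats ⇒ fox east eats east eats east eats

S ⇒ E east eats   [S → E east eats]
E east eats ⇒ S east eats   [E → S]
S east eats ⇒ E east eats east eats   [S → E east eats]
E east eats east eats ⇒ S east eats east eats   [E → S]
S east eats east eats ⇒ E east eats east eats east eats   [S → E east eats]
E east eats east eats east eats ⇒ fox east eats east eats east eats   [E → fox]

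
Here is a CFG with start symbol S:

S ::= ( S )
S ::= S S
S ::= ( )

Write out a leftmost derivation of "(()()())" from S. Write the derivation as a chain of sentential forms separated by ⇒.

S ⇒ (S) ⇒ (SS) ⇒ (SSS) ⇒ (()SS) ⇒ (()()S) ⇒ (()()())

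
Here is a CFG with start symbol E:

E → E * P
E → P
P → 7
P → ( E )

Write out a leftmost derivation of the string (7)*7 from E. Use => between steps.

E => E*P   [E → E * P]
E*P => P*P   [E → P]
P*P => (E)*P   [P → ( E )]
(E)*P => (P)*P   [E → P]
(P)*P => (7)*P   [P → 7]
(7)*P => (7)*7   [P → 7]

E => E*P => P*P => (E)*P => (P)*P => (7)*P => (7)*7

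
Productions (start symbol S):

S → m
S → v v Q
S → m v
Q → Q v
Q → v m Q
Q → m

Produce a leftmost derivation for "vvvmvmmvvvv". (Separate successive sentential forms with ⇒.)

S ⇒ vvQ ⇒ vvQv ⇒ vvQvv ⇒ vvQvvv ⇒ vvvmQvvv ⇒ vvvmvmQvvv ⇒ vvvmvmQvvvv ⇒ vvvmvmmvvvv

S ⇒ vvQ   [S → v v Q]
vvQ ⇒ vvQv   [Q → Q v]
vvQv ⇒ vvQvv   [Q → Q v]
vvQvv ⇒ vvQvvv   [Q → Q v]
vvQvvv ⇒ vvvmQvvv   [Q → v m Q]
vvvmQvvv ⇒ vvvmvmQvvv   [Q → v m Q]
vvvmvmQvvv ⇒ vvvmvmQvvvv   [Q → Q v]
vvvmvmQvvvv ⇒ vvvmvmmvvvv   [Q → m]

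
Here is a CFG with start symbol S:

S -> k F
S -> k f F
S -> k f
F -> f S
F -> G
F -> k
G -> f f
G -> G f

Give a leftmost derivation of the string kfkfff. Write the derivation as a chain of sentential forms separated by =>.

S=>kF=>kfS=>kfkfF=>kfkfG=>kfkfff

S => kF   [S -> k F]
kF => kfS   [F -> f S]
kfS => kfkfF   [S -> k f F]
kfkfF => kfkfG   [F -> G]
kfkfG => kfkfff   [G -> f f]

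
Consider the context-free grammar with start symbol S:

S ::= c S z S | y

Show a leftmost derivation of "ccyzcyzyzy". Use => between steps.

S => cSzS   [S ::= c S z S]
cSzS => ccSzSzS   [S ::= c S z S]
ccSzSzS => ccyzSzS   [S ::= y]
ccyzSzS => ccyzcSzSzS   [S ::= c S z S]
ccyzcSzSzS => ccyzcyzSzS   [S ::= y]
ccyzcyzSzS => ccyzcyzyzS   [S ::= y]
ccyzcyzyzS => ccyzcyzyzy   [S ::= y]

S=>cSzS=>ccSzSzS=>ccyzSzS=>ccyzcSzSzS=>ccyzcyzSzS=>ccyzcyzyzS=>ccyzcyzyzy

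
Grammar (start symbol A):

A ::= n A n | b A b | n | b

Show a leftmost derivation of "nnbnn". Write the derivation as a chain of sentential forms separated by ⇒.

A ⇒ nAn ⇒ nnAnn ⇒ nnbnn

A ⇒ nAn   [A ::= n A n]
nAn ⇒ nnAnn   [A ::= n A n]
nnAnn ⇒ nnbnn   [A ::= b]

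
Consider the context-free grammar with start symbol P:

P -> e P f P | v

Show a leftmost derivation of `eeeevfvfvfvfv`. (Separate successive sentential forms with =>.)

P => ePfP   [P -> e P f P]
ePfP => eePfPfP   [P -> e P f P]
eePfPfP => eeePfPfPfP   [P -> e P f P]
eeePfPfPfP => eeeePfPfPfPfP   [P -> e P f P]
eeeePfPfPfPfP => eeeevfPfPfPfP   [P -> v]
eeeevfPfPfPfP => eeeevfvfPfPfP   [P -> v]
eeeevfvfPfPfP => eeeevfvfvfPfP   [P -> v]
eeeevfvfvfPfP => eeeevfvfvfvfP   [P -> v]
eeeevfvfvfvfP => eeeevfvfvfvfv   [P -> v]

P=>ePfP=>eePfPfP=>eeePfPfPfP=>eeeePfPfPfPfP=>eeeevfPfPfPfP=>eeeevfvfPfPfP=>eeeevfvfvfPfP=>eeeevfvfvfvfP=>eeeevfvfvfvfv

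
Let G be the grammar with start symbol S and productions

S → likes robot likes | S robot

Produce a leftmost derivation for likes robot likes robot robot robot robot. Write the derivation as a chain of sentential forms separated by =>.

S => S robot => S robot robot => S robot robot robot => S robot robot robot robot => likes robot likes robot robot robot robot

S => S robot   [S → S robot]
S robot => S robot robot   [S → S robot]
S robot robot => S robot robot robot   [S → S robot]
S robot robot robot => S robot robot robot robot   [S → S robot]
S robot robot robot robot => likes robot likes robot robot robot robot   [S → likes robot likes]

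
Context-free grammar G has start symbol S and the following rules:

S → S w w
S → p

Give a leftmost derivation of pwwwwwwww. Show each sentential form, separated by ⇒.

S ⇒ Sww ⇒ Swwww ⇒ Swwwwww ⇒ Swwwwwwww ⇒ pwwwwwwww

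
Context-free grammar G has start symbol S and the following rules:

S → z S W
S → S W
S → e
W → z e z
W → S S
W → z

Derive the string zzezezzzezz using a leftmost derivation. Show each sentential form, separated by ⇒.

S ⇒ SW   [S → S W]
SW ⇒ zSWW   [S → z S W]
zSWW ⇒ zSWWW   [S → S W]
zSWWW ⇒ zzSWWWW   [S → z S W]
zzSWWWW ⇒ zzeWWWW   [S → e]
zzeWWWW ⇒ zzezezWWW   [W → z e z]
zzezezWWW ⇒ zzezezzWW   [W → z]
zzezezzWW ⇒ zzezezzzezW   [W → z e z]
zzezezzzezW ⇒ zzezezzzezz   [W → z]

S ⇒ SW ⇒ zSWW ⇒ zSWWW ⇒ zzSWWWW ⇒ zzeWWWW ⇒ zzezezWWW ⇒ zzezezzWW ⇒ zzezezzzezW ⇒ zzezezzzezz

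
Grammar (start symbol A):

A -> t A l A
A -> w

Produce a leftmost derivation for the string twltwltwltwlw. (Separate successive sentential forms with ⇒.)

A ⇒ tAlA ⇒ twlA ⇒ twltAlA ⇒ twltwlA ⇒ twltwltAlA ⇒ twltwltwlA ⇒ twltwltwltAlA ⇒ twltwltwltwlA ⇒ twltwltwltwlw

A ⇒ tAlA   [A -> t A l A]
tAlA ⇒ twlA   [A -> w]
twlA ⇒ twltAlA   [A -> t A l A]
twltAlA ⇒ twltwlA   [A -> w]
twltwlA ⇒ twltwltAlA   [A -> t A l A]
twltwltAlA ⇒ twltwltwlA   [A -> w]
twltwltwlA ⇒ twltwltwltAlA   [A -> t A l A]
twltwltwltAlA ⇒ twltwltwltwlA   [A -> w]
twltwltwltwlA ⇒ twltwltwltwlw   [A -> w]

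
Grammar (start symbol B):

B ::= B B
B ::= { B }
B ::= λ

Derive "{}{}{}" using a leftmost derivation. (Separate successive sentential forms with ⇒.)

B ⇒ BB   [B ::= B B]
BB ⇒ BBB   [B ::= B B]
BBB ⇒ {B}BB   [B ::= { B }]
{B}BB ⇒ {}BB   [B ::= λ]
{}BB ⇒ {}{B}B   [B ::= { B }]
{}{B}B ⇒ {}{}B   [B ::= λ]
{}{}B ⇒ {}{}{B}   [B ::= { B }]
{}{}{B} ⇒ {}{}{}   [B ::= λ]

B⇒BB⇒BBB⇒{B}BB⇒{}BB⇒{}{B}B⇒{}{}B⇒{}{}{B}⇒{}{}{}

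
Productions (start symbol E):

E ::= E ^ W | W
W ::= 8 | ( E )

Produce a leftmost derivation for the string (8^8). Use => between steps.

E => W   [E ::= W]
W => (E)   [W ::= ( E )]
(E) => (E^W)   [E ::= E ^ W]
(E^W) => (W^W)   [E ::= W]
(W^W) => (8^W)   [W ::= 8]
(8^W) => (8^8)   [W ::= 8]

E=>W=>(E)=>(E^W)=>(W^W)=>(8^W)=>(8^8)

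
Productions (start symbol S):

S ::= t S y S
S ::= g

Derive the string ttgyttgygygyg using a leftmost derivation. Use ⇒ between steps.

S ⇒ tSyS ⇒ ttSySyS ⇒ ttgySyS ⇒ ttgytSySyS ⇒ ttgyttSySySyS ⇒ ttgyttgySySyS ⇒ ttgyttgygySyS ⇒ ttgyttgygygyS ⇒ ttgyttgygygyg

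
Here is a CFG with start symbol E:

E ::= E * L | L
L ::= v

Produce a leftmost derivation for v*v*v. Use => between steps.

E => E*L   [E ::= E * L]
E*L => E*L*L   [E ::= E * L]
E*L*L => L*L*L   [E ::= L]
L*L*L => v*L*L   [L ::= v]
v*L*L => v*v*L   [L ::= v]
v*v*L => v*v*v   [L ::= v]

E => E*L => E*L*L => L*L*L => v*L*L => v*v*L => v*v*v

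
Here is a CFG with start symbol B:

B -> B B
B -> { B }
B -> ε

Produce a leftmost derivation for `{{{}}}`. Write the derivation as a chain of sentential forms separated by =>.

B => {B}   [B -> { B }]
{B} => {BB}   [B -> B B]
{BB} => {BBB}   [B -> B B]
{BBB} => {{B}BB}   [B -> { B }]
{{B}BB} => {{BB}BB}   [B -> B B]
{{BB}BB} => {{BBB}BB}   [B -> B B]
{{BBB}BB} => {{{B}BB}BB}   [B -> { B }]
{{{B}BB}BB} => {{{}BB}BB}   [B -> ε]
{{{}BB}BB} => {{{}B}BB}   [B -> ε]
{{{}B}BB} => {{{}}BB}   [B -> ε]
{{{}}BB} => {{{}}B}   [B -> ε]
{{{}}B} => {{{}}}   [B -> ε]

B => {B} => {BB} => {BBB} => {{B}BB} => {{BB}BB} => {{BBB}BB} => {{{B}BB}BB} => {{{}BB}BB} => {{{}B}BB} => {{{}}BB} => {{{}}B} => {{{}}}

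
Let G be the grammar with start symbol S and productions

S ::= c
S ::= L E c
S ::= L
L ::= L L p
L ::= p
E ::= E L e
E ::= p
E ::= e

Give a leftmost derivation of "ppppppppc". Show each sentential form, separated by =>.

S => LEc   [S ::= L E c]
LEc => LLpEc   [L ::= L L p]
LLpEc => LLpLpEc   [L ::= L L p]
LLpLpEc => LLpLpLpEc   [L ::= L L p]
LLpLpLpEc => pLpLpLpEc   [L ::= p]
pLpLpLpEc => pppLpLpEc   [L ::= p]
pppLpLpEc => pppppLpEc   [L ::= p]
pppppLpEc => pppppppEc   [L ::= p]
pppppppEc => ppppppppc   [E ::= p]

S => LEc => LLpEc => LLpLpEc => LLpLpLpEc => pLpLpLpEc => pppLpLpEc => pppppLpEc => pppppppEc => ppppppppc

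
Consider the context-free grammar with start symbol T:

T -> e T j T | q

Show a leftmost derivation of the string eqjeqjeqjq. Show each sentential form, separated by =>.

T=>eTjT=>eqjT=>eqjeTjT=>eqjeqjT=>eqjeqjeTjT=>eqjeqjeqjT=>eqjeqjeqjq

T => eTjT   [T -> e T j T]
eTjT => eqjT   [T -> q]
eqjT => eqjeTjT   [T -> e T j T]
eqjeTjT => eqjeqjT   [T -> q]
eqjeqjT => eqjeqjeTjT   [T -> e T j T]
eqjeqjeTjT => eqjeqjeqjT   [T -> q]
eqjeqjeqjT => eqjeqjeqjq   [T -> q]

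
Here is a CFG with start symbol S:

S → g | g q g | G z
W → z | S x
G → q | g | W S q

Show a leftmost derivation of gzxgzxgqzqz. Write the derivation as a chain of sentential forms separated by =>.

S=>Gz=>WSqz=>SxSqz=>GzxSqz=>gzxSqz=>gzxGzqz=>gzxWSqzqz=>gzxSxSqzqz=>gzxGzxSqzqz=>gzxgzxSqzqz=>gzxgzxgqzqz

S => Gz   [S → G z]
Gz => WSqz   [G → W S q]
WSqz => SxSqz   [W → S x]
SxSqz => GzxSqz   [S → G z]
GzxSqz => gzxSqz   [G → g]
gzxSqz => gzxGzqz   [S → G z]
gzxGzqz => gzxWSqzqz   [G → W S q]
gzxWSqzqz => gzxSxSqzqz   [W → S x]
gzxSxSqzqz => gzxGzxSqzqz   [S → G z]
gzxGzxSqzqz => gzxgzxSqzqz   [G → g]
gzxgzxSqzqz => gzxgzxgqzqz   [S → g]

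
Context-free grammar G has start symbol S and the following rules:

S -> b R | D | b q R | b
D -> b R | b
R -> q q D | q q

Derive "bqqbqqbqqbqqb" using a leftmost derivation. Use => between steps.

S => D => bR => bqqD => bqqbR => bqqbqqD => bqqbqqbR => bqqbqqbqqD => bqqbqqbqqbR => bqqbqqbqqbqqD => bqqbqqbqqbqqb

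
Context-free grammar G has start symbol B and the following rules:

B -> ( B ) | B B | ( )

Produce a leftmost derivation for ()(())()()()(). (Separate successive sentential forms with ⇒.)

B ⇒ BB   [B -> B B]
BB ⇒ BBB   [B -> B B]
BBB ⇒ BBBB   [B -> B B]
BBBB ⇒ BBBBB   [B -> B B]
BBBBB ⇒ ()BBBB   [B -> ( )]
()BBBB ⇒ ()BBBBB   [B -> B B]
()BBBBB ⇒ ()(B)BBBB   [B -> ( B )]
()(B)BBBB ⇒ ()(())BBBB   [B -> ( )]
()(())BBBB ⇒ ()(())()BBB   [B -> ( )]
()(())()BBB ⇒ ()(())()()BB   [B -> ( )]
()(())()()BB ⇒ ()(())()()()B   [B -> ( )]
()(())()()()B ⇒ ()(())()()()()   [B -> ( )]

B⇒BB⇒BBB⇒BBBB⇒BBBBB⇒()BBBB⇒()BBBBB⇒()(B)BBBB⇒()(())BBBB⇒()(())()BBB⇒()(())()()BB⇒()(())()()()B⇒()(())()()()()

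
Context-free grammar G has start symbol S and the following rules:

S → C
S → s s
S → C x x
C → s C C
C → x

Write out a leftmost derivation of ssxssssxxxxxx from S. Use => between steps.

S => C => sCC => ssCCC => ssxCC => ssxsCCC => ssxssCCCC => ssxsssCCCCC => ssxssssCCCCCC => ssxssssxCCCCC => ssxssssxxCCCC => ssxssssxxxCCC => ssxssssxxxxCC => ssxssssxxxxxC => ssxssssxxxxxx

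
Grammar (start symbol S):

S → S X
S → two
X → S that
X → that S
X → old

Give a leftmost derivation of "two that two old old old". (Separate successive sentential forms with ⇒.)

S ⇒ S X ⇒ two X ⇒ two that S ⇒ two that S X ⇒ two that S X X ⇒ two that S X X X ⇒ two that two X X X ⇒ two that two old X X ⇒ two that two old old X ⇒ two that two old old old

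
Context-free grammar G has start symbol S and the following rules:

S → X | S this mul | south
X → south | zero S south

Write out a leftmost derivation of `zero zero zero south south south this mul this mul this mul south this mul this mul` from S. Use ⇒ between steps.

S ⇒ S this mul ⇒ S this mul this mul ⇒ X this mul this mul ⇒ zero S south this mul this mul ⇒ zero S this mul south this mul this mul ⇒ zero S this mul this mul south this mul this mul ⇒ zero S this mul this mul this mul south this mul this mul ⇒ zero X this mul this mul this mul south this mul this mul ⇒ zero zero S south this mul this mul this mul south this mul this mul ⇒ zero zero X south this mul this mul this mul south this mul this mul ⇒ zero zero zero S south south this mul this mul this mul south this mul this mul ⇒ zero zero zero south south south this mul this mul this mul south this mul this mul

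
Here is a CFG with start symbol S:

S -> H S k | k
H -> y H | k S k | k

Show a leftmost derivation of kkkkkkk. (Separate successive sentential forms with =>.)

S=>HSk=>kSkSk=>kHSkkSk=>kkSkkSk=>kkkkkSk=>kkkkkkk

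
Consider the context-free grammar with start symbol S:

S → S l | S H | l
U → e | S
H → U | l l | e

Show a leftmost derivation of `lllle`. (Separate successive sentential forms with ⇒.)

S ⇒ SH ⇒ SlH ⇒ SHlH ⇒ lHlH ⇒ llllH ⇒ llllU ⇒ lllle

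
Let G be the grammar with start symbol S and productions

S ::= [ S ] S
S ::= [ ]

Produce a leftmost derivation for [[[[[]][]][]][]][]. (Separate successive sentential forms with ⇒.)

S ⇒ [S]S ⇒ [[S]S]S ⇒ [[[S]S]S]S ⇒ [[[[S]S]S]S]S ⇒ [[[[[]]S]S]S]S ⇒ [[[[[]][]]S]S]S ⇒ [[[[[]][]][]]S]S ⇒ [[[[[]][]][]][]]S ⇒ [[[[[]][]][]][]][]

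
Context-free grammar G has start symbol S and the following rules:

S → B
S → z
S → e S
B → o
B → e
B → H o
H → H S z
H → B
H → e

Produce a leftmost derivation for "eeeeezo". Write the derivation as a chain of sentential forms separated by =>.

S => eS => eeS => eeeS => eeeB => eeeHo => eeeHSzo => eeeBSzo => eeeeSzo => eeeeBzo => eeeeezo

S => eS   [S → e S]
eS => eeS   [S → e S]
eeS => eeeS   [S → e S]
eeeS => eeeB   [S → B]
eeeB => eeeHo   [B → H o]
eeeHo => eeeHSzo   [H → H S z]
eeeHSzo => eeeBSzo   [H → B]
eeeBSzo => eeeeSzo   [B → e]
eeeeSzo => eeeeBzo   [S → B]
eeeeBzo => eeeeezo   [B → e]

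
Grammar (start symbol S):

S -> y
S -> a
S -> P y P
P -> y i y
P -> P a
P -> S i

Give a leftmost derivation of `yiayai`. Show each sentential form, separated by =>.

S => PyP => PayP => SiayP => yiayP => yiaySi => yiayai

S => PyP   [S -> P y P]
PyP => PayP   [P -> P a]
PayP => SiayP   [P -> S i]
SiayP => yiayP   [S -> y]
yiayP => yiaySi   [P -> S i]
yiaySi => yiayai   [S -> a]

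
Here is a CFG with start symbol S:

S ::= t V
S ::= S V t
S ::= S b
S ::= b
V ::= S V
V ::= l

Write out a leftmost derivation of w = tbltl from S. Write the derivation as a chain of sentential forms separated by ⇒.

S⇒tV⇒tSV⇒tSVtV⇒tbVtV⇒tbltV⇒tbltl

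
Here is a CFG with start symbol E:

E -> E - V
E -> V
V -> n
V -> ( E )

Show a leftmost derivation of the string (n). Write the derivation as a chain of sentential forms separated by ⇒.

E ⇒ V ⇒ (E) ⇒ (V) ⇒ (n)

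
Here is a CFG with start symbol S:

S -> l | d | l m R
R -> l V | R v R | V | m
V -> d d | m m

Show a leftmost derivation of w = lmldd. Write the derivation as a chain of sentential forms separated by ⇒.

S ⇒ lmR   [S -> l m R]
lmR ⇒ lmlV   [R -> l V]
lmlV ⇒ lmldd   [V -> d d]

S ⇒ lmR ⇒ lmlV ⇒ lmldd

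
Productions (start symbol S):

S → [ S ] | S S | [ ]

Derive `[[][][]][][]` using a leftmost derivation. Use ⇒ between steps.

S⇒SS⇒SSS⇒[S]SS⇒[SS]SS⇒[SSS]SS⇒[[]SS]SS⇒[[][]S]SS⇒[[][][]]SS⇒[[][][]][]S⇒[[][][]][][]

S ⇒ SS   [S → S S]
SS ⇒ SSS   [S → S S]
SSS ⇒ [S]SS   [S → [ S ]]
[S]SS ⇒ [SS]SS   [S → S S]
[SS]SS ⇒ [SSS]SS   [S → S S]
[SSS]SS ⇒ [[]SS]SS   [S → [ ]]
[[]SS]SS ⇒ [[][]S]SS   [S → [ ]]
[[][]S]SS ⇒ [[][][]]SS   [S → [ ]]
[[][][]]SS ⇒ [[][][]][]S   [S → [ ]]
[[][][]][]S ⇒ [[][][]][][]   [S → [ ]]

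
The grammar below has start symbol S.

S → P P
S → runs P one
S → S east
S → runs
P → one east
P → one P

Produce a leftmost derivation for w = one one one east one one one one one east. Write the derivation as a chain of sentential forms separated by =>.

S => P P => one P P => one one P P => one one one east P => one one one east one P => one one one east one one P => one one one east one one one P => one one one east one one one one P => one one one east one one one one one east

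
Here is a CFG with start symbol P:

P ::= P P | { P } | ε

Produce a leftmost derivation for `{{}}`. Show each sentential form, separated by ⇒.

P ⇒ PP ⇒ {P}P ⇒ {PP}P ⇒ {PPP}P ⇒ {{P}PP}P ⇒ {{}PP}P ⇒ {{}P}P ⇒ {{}}P ⇒ {{}}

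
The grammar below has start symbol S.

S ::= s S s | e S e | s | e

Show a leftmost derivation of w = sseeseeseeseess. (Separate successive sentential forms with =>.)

S => sSs   [S ::= s S s]
sSs => ssSss   [S ::= s S s]
ssSss => sseSess   [S ::= e S e]
sseSess => sseeSeess   [S ::= e S e]
sseeSeess => sseesSseess   [S ::= s S s]
sseesSseess => sseeseSeseess   [S ::= e S e]
sseeseSeseess => sseeseeSeeseess   [S ::= e S e]
sseeseeSeeseess => sseeseeseeseess   [S ::= s]

S => sSs => ssSss => sseSess => sseeSeess => sseesSseess => sseeseSeseess => sseeseeSeeseess => sseeseeseeseess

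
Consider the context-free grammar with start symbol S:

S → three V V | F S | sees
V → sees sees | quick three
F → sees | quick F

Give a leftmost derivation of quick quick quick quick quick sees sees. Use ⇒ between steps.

S ⇒ F S   [S → F S]
F S ⇒ quick F S   [F → quick F]
quick F S ⇒ quick quick F S   [F → quick F]
quick quick F S ⇒ quick quick quick F S   [F → quick F]
quick quick quick F S ⇒ quick quick quick quick F S   [F → quick F]
quick quick quick quick F S ⇒ quick quick quick quick quick F S   [F → quick F]
quick quick quick quick quick F S ⇒ quick quick quick quick quick sees S   [F → sees]
quick quick quick quick quick sees S ⇒ quick quick quick quick quick sees sees   [S → sees]

S ⇒ F S ⇒ quick F S ⇒ quick quick F S ⇒ quick quick quick F S ⇒ quick quick quick quick F S ⇒ quick quick quick quick quick F S ⇒ quick quick quick quick quick sees S ⇒ quick quick quick quick quick sees sees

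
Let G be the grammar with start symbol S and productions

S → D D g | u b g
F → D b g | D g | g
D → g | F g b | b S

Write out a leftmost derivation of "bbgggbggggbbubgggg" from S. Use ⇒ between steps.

S ⇒ DDg   [S → D D g]
DDg ⇒ bSDg   [D → b S]
bSDg ⇒ bDDgDg   [S → D D g]
bDDgDg ⇒ bFgbDgDg   [D → F g b]
bFgbDgDg ⇒ bDggbDgDg   [F → D g]
bDggbDgDg ⇒ bbSggbDgDg   [D → b S]
bbSggbDgDg ⇒ bbDDgggbDgDg   [S → D D g]
bbDDgggbDgDg ⇒ bbFgbDgggbDgDg   [D → F g b]
bbFgbDgggbDgDg ⇒ bbDggbDgggbDgDg   [F → D g]
bbDggbDgggbDgDg ⇒ bbgggbDgggbDgDg   [D → g]
bbgggbDgggbDgDg ⇒ bbgggbggggbDgDg   [D → g]
bbgggbggggbDgDg ⇒ bbgggbggggbbSgDg   [D → b S]
bbgggbggggbbSgDg ⇒ bbgggbggggbbubggDg   [S → u b g]
bbgggbggggbbubggDg ⇒ bbgggbggggbbubgggg   [D → g]

S ⇒ DDg ⇒ bSDg ⇒ bDDgDg ⇒ bFgbDgDg ⇒ bDggbDgDg ⇒ bbSggbDgDg ⇒ bbDDgggbDgDg ⇒ bbFgbDgggbDgDg ⇒ bbDggbDgggbDgDg ⇒ bbgggbDgggbDgDg ⇒ bbgggbggggbDgDg ⇒ bbgggbggggbbSgDg ⇒ bbgggbggggbbubggDg ⇒ bbgggbggggbbubgggg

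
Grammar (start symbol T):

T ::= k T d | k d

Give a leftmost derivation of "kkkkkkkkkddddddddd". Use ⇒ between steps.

T⇒kTd⇒kkTdd⇒kkkTddd⇒kkkkTdddd⇒kkkkkTddddd⇒kkkkkkTdddddd⇒kkkkkkkTddddddd⇒kkkkkkkkTdddddddd⇒kkkkkkkkkddddddddd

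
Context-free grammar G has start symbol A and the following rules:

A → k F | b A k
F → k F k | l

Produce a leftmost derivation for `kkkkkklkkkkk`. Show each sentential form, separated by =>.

A => kF => kkFk => kkkFkk => kkkkFkkk => kkkkkFkkkk => kkkkkkFkkkkk => kkkkkklkkkkk

A => kF   [A → k F]
kF => kkFk   [F → k F k]
kkFk => kkkFkk   [F → k F k]
kkkFkk => kkkkFkkk   [F → k F k]
kkkkFkkk => kkkkkFkkkk   [F → k F k]
kkkkkFkkkk => kkkkkkFkkkkk   [F → k F k]
kkkkkkFkkkkk => kkkkkklkkkkk   [F → l]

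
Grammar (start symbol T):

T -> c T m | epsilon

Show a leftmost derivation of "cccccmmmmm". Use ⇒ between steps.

T ⇒ cTm   [T -> c T m]
cTm ⇒ ccTmm   [T -> c T m]
ccTmm ⇒ cccTmmm   [T -> c T m]
cccTmmm ⇒ ccccTmmmm   [T -> c T m]
ccccTmmmm ⇒ cccccTmmmmm   [T -> c T m]
cccccTmmmmm ⇒ cccccmmmmm   [T -> epsilon]

T ⇒ cTm ⇒ ccTmm ⇒ cccTmmm ⇒ ccccTmmmm ⇒ cccccTmmmmm ⇒ cccccmmmmm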